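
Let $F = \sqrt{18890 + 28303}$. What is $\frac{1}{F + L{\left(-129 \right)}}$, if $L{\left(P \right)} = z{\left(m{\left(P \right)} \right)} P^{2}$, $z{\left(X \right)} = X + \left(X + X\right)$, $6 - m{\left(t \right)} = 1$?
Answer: $\frac{83205}{20769200344} - \frac{\sqrt{47193}}{62307601032} \approx 4.0027 \cdot 10^{-6}$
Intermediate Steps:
$m{\left(t \right)} = 5$ ($m{\left(t \right)} = 6 - 1 = 5$)
$z{\left(X \right)} = 3 X$ ($z{\left(X \right)} = X + 2 X = 3 X$)
$L{\left(P \right)} = 15 P^{2}$ ($L{\left(P \right)} = 3 \cdot 5 P^{2} = 15 P^{2}$)
$F = \sqrt{47193} \approx 217.24$
$\frac{1}{F + L{\left(-129 \right)}} = \frac{1}{\sqrt{47193} + 15 \left(-129\right)^{2}} = \frac{1}{\sqrt{47193} + 15 \cdot 16641} = \frac{1}{\sqrt{47193} + 249615} = \frac{1}{249615 + \sqrt{47193}}$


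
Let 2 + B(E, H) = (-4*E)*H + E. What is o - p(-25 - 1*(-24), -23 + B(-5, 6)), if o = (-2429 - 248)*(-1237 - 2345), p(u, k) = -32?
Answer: 9589046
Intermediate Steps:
B(E, H) = -2 + E - 4*E*H (B(E, H) = -2 + ((-4*E)*H + E) = -2 + (-4*E*H + E) = -2 + (E - 4*E*H) = -2 + E - 4*E*H)
o = 9589014 (o = -2677*(-3582) = 9589014)
o - p(-25 - 1*(-24), -23 + B(-5, 6)) = 9589014 - 1*(-32) = 9589014 + 32 = 9589046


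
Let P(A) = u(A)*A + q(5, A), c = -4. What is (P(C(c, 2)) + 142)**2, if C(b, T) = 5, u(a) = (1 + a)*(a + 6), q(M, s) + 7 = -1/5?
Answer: 5400976/25 ≈ 2.1604e+5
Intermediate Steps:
q(M, s) = -36/5 (q(M, s) = -7 - 1/5 = -36/5)
u(a) = (1 + a)*(6 + a)
P(A) = -36/5 + A*(6 + A**2 + 7*A) (P(A) = (6 + A**2 + 7*A)*A - 36/5 = A*(6 + A**2 + 7*A) - 36/5 = -36/5 + A*(6 + A**2 + 7*A))
(P(C(c, 2)) + 142)**2 = ((-36/5 + 5*(6 + 5**2 + 7*5)) + 142)**2 = ((-36/5 + 5*(6 + 25 + 35)) + 142)**2 = ((-36/5 + 5*66) + 142)**2 = ((-36/5 + 330) + 142)**2 = (1614/5 + 142)**2 = (2324/5)**2 = 5400976/25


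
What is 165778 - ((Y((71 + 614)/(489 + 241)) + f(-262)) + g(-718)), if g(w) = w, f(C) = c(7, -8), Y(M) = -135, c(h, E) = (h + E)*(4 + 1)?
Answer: 166636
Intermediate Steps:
c(h, E) = 5*E + 5*h (c(h, E) = (E + h)*5 = 5*E + 5*h)
f(C) = -5 (f(C) = 5*(-8) + 5*7 = -40 + 35 = -5)
165778 - ((Y((71 + 614)/(489 + 241)) + f(-262)) + g(-718)) = 165778 - ((-135 - 5) - 718) = 165778 - (-140 - 718) = 165778 - 1*(-858) = 165778 + 858 = 166636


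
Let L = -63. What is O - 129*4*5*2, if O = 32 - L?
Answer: -5065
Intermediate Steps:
O = 95 (O = 32 - 1*(-63) = 32 + 63 = 95)
O - 129*4*5*2 = 95 - 129*4*5*2 = 95 - 2580*2 = 95 - 129*40 = 95 - 5160 = -5065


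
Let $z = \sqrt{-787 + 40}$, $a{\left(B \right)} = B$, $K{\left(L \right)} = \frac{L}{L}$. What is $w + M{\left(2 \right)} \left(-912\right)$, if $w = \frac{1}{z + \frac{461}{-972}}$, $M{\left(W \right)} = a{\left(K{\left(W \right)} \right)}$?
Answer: $- \frac{643841594220}{705966169} - \frac{2834352 i \sqrt{83}}{705966169} \approx -912.0 - 0.036577 i$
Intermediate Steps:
$K{\left(L \right)} = 1$
$M{\left(W \right)} = 1$
$z = 3 i \sqrt{83}$ ($z = \sqrt{-747} = 3 i \sqrt{83} \approx 27.331 i$)
$w = \frac{1}{- \frac{461}{972} + 3 i \sqrt{83}}$ ($w = \frac{1}{3 i \sqrt{83} + \frac{461}{-972}} = \frac{1}{3 i \sqrt{83} + 461 \left(- \frac{1}{972}\right)} = \frac{1}{3 i \sqrt{83} - \frac{461}{972}} = \frac{1}{- \frac{461}{972} + 3 i \sqrt{83}} \approx -0.0006347 - 0.036577 i$)
$w + M{\left(2 \right)} \left(-912\right) = \left(- \frac{448092}{705966169} - \frac{2834352 i \sqrt{83}}{705966169}\right) + 1 \left(-912\right) = \left(- \frac{448092}{705966169} - \frac{2834352 i \sqrt{83}}{705966169}\right) - 912 = - \frac{643841594220}{705966169} - \frac{2834352 i \sqrt{83}}{705966169}$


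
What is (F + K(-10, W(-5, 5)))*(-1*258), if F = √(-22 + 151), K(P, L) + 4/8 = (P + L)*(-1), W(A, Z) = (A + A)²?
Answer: 23349 - 258*√129 ≈ 20419.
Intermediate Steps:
W(A, Z) = 4*A² (W(A, Z) = (2*A)² = 4*A²)
K(P, L) = -½ - L - P (K(P, L) = -½ + (P + L)*(-1) = -½ + (L + P)*(-1) = -½ + (-L - P) = -½ - L - P)
F = √129 ≈ 11.358
(F + K(-10, W(-5, 5)))*(-1*258) = (√129 + (-½ - 4*(-5)² - 1*(-10)))*(-1*258) = (√129 + (-½ - 4*25 + 10))*(-258) = (√129 + (-½ - 1*100 + 10))*(-258) = (√129 + (-½ - 100 + 10))*(-258) = (√129 - 181/2)*(-258) = (-181/2 + √129)*(-258) = 23349 - 258*√129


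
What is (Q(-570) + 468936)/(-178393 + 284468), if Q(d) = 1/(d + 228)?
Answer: 160376111/36277650 ≈ 4.4208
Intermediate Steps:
Q(d) = 1/(228 + d)
(Q(-570) + 468936)/(-178393 + 284468) = (1/(228 - 570) + 468936)/(-178393 + 284468) = (1/(-342) + 468936)/106075 = (-1/342 + 468936)*(1/106075) = (160376111/342)*(1/106075) = 160376111/36277650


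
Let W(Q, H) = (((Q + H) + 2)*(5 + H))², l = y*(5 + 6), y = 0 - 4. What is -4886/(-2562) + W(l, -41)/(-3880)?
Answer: -204062029/88755 ≈ -2299.2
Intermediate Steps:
y = -4
l = -44 (l = -4*(5 + 6) = -4*11 = -44)
W(Q, H) = (5 + H)²*(2 + H + Q)² (W(Q, H) = (((H + Q) + 2)*(5 + H))² = ((2 + H + Q)*(5 + H))² = ((5 + H)*(2 + H + Q))² = (5 + H)²*(2 + H + Q)²)
-4886/(-2562) + W(l, -41)/(-3880) = -4886/(-2562) + ((5 - 41)²*(2 - 41 - 44)²)/(-3880) = -4886*(-1/2562) + ((-36)²*(-83)²)*(-1/3880) = 349/183 + (1296*6889)*(-1/3880) = 349/183 + 8928144*(-1/3880) = 349/183 - 1116018/485 = -204062029/88755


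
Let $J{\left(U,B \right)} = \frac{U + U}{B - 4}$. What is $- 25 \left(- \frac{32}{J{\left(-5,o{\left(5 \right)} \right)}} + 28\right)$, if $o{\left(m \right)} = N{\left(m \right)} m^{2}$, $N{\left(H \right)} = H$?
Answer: $-10380$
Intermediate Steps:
$o{\left(m \right)} = m^{3}$ ($o{\left(m \right)} = m m^{2} = m^{3}$)
$J{\left(U,B \right)} = \frac{2 U}{-4 + B}$
$- 25 \left(- \frac{32}{J{\left(-5,o{\left(5 \right)} \right)}} + 28\right) = - 25 \left(- \frac{32}{2 \left(-5\right) \frac{1}{-4 + 5^{3}}} + 28\right) = - 25 \left(- \frac{32}{2 \left(-5\right) \frac{1}{-4 + 125}} + 28\right) = - 25 \left(- \frac{32}{2 \left(-5\right) \frac{1}{121}} + 28\right) = - 25 \left(- \frac{32}{- \frac{10}{121}} + 28\right) = - 25 \left(\left(-32\right) \left(- \frac{121}{10}\right) + 28\right) = - 25 \left(\frac{1936}{5} + 28\right) = \left(-25\right) \frac{2076}{5} = -10380$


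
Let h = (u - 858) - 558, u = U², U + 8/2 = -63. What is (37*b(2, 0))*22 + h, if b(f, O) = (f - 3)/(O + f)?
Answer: 2666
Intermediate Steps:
U = -67 (U = -4 - 63 = -67)
u = 4489 (u = (-67)² = 4489)
h = 3073 (h = (4489 - 858) - 558 = 3631 - 558 = 3073)
b(f, O) = (-3 + f)/(O + f)
(37*b(2, 0))*22 + h = (37*((-3 + 2)/(0 + 2)))*22 + 3073 = (37*(-1/2))*22 + 3073 = (37*((½)*(-1)))*22 + 3073 = (37*(-½))*22 + 3073 = -37/2*22 + 3073 = -407 + 3073 = 2666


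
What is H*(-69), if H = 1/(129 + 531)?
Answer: -23/220 ≈ -0.10455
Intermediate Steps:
H = 1/660 ≈ 0.0015152
H*(-69) = (1/660)*(-69) = -23/220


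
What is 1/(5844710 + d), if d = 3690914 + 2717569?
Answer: 1/12253193 ≈ 8.1611e-8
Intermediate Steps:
d = 6408483
1/(5844710 + d) = 1/(5844710 + 6408483) = 1/12253193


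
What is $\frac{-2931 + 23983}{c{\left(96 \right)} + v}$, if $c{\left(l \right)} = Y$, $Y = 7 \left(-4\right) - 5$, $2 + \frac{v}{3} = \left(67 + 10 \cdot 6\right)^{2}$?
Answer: $\frac{5263}{12087} \approx 0.43543$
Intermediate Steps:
$v = 48381$ ($v = -6 + 3 \left(67 + 10 \cdot 6\right)^{2} = -6 + 3 \left(67 + 60\right)^{2} = -6 + 3 \cdot 127^{2} = -6 + 3 \cdot 16129 = -6 + 48387 = 48381$)
$Y = -33$ ($Y = -28 - 5 = -33$)
$c{\left(l \right)} = -33$
$\frac{-2931 + 23983}{c{\left(96 \right)} + v} = \frac{-2931 + 23983}{-33 + 48381} = \frac{21052}{48348} = 21052 \cdot \frac{1}{48348} = \frac{5263}{12087}$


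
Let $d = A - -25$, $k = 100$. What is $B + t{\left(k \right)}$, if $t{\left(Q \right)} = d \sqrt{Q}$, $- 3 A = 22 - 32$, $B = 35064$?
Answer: $\frac{106042}{3} \approx 35347.0$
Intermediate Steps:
$A = \frac{10}{3}$ ($A = - \frac{22 - 32}{3} = \left(- \frac{1}{3}\right) \left(-10\right) = \frac{10}{3} \approx 3.3333$)
$d = \frac{85}{3}$ ($d = \frac{10}{3} - -25 = \frac{10}{3} + 25 = \frac{85}{3} \approx 28.333$)
$t{\left(Q \right)} = \frac{85 \sqrt{Q}}{3}$
$B + t{\left(k \right)} = 35064 + \frac{85 \sqrt{100}}{3} = 35064 + \frac{85}{3} \cdot 10 = 35064 + \frac{850}{3} = \frac{106042}{3}$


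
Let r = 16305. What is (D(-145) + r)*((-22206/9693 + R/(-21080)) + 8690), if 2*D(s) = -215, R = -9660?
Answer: 30918757681625/219708 ≈ 1.4073e+8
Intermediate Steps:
D(s) = -215/2 (D(s) = (½)*(-215) = -215/2)
(D(-145) + r)*((-22206/9693 + R/(-21080)) + 8690) = (-215/2 + 16305)*((-22206/9693 - 9660/(-21080)) + 8690) = 32395*((-22206*1/9693 - 9660*(-1/21080)) + 8690)/2 = 32395*((-7402/3231 + 483/1054) + 8690)/2 = 32395*(-6241135/3405474 + 8690)/2 = (32395/2)*(29587327925/3405474) = 30918757681625/219708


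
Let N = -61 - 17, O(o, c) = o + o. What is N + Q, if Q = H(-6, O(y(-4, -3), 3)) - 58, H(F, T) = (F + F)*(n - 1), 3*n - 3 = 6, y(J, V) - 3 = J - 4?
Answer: -160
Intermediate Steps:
y(J, V) = -1 + J (y(J, V) = 3 + (J - 4) = 3 + (-4 + J) = -1 + J)
n = 3 (n = 1 + (1/3)*6 = 1 + 2 = 3)
O(o, c) = 2*o
H(F, T) = 4*F (H(F, T) = (F + F)*(3 - 1) = (2*F)*2 = 4*F)
Q = -82 (Q = 4*(-6) - 58 = -24 - 58 = -82)
N = -78
N + Q = -78 - 82 = -160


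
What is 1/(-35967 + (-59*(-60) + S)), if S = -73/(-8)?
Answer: -8/259343 ≈ -3.0847e-5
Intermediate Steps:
S = 73/8 (S = -73*(-⅛) = 73/8 ≈ 9.1250)
1/(-35967 + (-59*(-60) + S)) = 1/(-35967 + (-59*(-60) + 73/8)) = 1/(-35967 + (3540 + 73/8)) = 1/(-35967 + 28393/8) = 1/(-259343/8) = -8/259343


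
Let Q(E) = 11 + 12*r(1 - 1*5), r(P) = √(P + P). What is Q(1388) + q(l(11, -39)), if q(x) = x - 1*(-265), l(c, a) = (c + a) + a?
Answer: 209 + 24*I*√2 ≈ 209.0 + 33.941*I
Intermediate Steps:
r(P) = √2*√P (r(P) = √(2*P) = √2*√P)
l(c, a) = c + 2*a (l(c, a) = (a + c) + a = c + 2*a)
Q(E) = 11 + 24*I*√2 (Q(E) = 11 + 12*(√2*√(1 - 1*5)) = 11 + 12*(√2*√(1 - 5)) = 11 + 12*(√2*√(-4)) = 11 + 12*(√2*(2*I)) = 11 + 12*(2*I*√2) = 11 + 24*I*√2)
q(x) = 265 + x (q(x) = x + 265 = 265 + x)
Q(1388) + q(l(11, -39)) = (11 + 24*I*√2) + (265 + (11 + 2*(-39))) = (11 + 24*I*√2) + (265 + (11 - 78)) = (11 + 24*I*√2) + (265 - 67) = (11 + 24*I*√2) + 198 = 209 + 24*I*√2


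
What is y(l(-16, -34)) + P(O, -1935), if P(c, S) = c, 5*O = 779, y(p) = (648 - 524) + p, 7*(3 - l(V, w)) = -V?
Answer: 9818/35 ≈ 280.51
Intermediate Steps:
l(V, w) = 3 + V/7 (l(V, w) = 3 - (-1)*V/7 = 3 + V/7)
y(p) = 124 + p
O = 779/5 (O = (1/5)*779 = 779/5 ≈ 155.80)
y(l(-16, -34)) + P(O, -1935) = (124 + (3 + (1/7)*(-16))) + 779/5 = (124 + (3 - 16/7)) + 779/5 = (124 + 5/7) + 779/5 = 873/7 + 779/5 = 9818/35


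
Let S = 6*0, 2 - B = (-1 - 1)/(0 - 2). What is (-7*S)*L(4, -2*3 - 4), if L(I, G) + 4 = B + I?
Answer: 0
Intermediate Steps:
B = 1 (B = 2 - (-1 - 1)/(0 - 2) = 2 - (-2)/(-2) = 2 - (-2)*(-1)/2 = 2 - 1*1 = 2 - 1 = 1)
S = 0
L(I, G) = -3 + I (L(I, G) = -4 + (1 + I) = -3 + I)
(-7*S)*L(4, -2*3 - 4) = (-7*0)*(-3 + 4) = 0*1 = 0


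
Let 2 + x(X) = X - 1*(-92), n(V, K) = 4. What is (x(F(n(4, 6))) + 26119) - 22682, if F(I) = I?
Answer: 3531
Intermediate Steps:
x(X) = 90 + X (x(X) = -2 + (X - 1*(-92)) = -2 + (X + 92) = -2 + (92 + X) = 90 + X)
(x(F(n(4, 6))) + 26119) - 22682 = ((90 + 4) + 26119) - 22682 = (94 + 26119) - 22682 = 26213 - 22682 = 3531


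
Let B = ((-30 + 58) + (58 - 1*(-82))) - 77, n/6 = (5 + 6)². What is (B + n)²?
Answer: 667489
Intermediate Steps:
n = 726 (n = 6*(5 + 6)² = 6*11² = 6*121 = 726)
B = 91 (B = (28 + (58 + 82)) - 77 = (28 + 140) - 77 = 168 - 77 = 91)
(B + n)² = (91 + 726)² = 817² = 667489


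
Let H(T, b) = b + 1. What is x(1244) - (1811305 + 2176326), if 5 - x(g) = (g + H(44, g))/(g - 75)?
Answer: -4661537283/1169 ≈ -3.9876e+6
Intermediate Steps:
H(T, b) = 1 + b
x(g) = 5 - (1 + 2*g)/(-75 + g) (x(g) = 5 - (g + (1 + g))/(g - 75) = 5 - (1 + 2*g)/(-75 + g))
x(1244) - (1811305 + 2176326) = (-376 + 3*1244)/(-75 + 1244) - (1811305 + 2176326) = (-376 + 3732)/1169 - 1*3987631 = (1/1169)*3356 - 3987631 = 3356/1169 - 3987631 = -4661537283/1169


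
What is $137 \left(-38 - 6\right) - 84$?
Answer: $-6112$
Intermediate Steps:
$137 \left(-38 - 6\right) - 84 = 137 \left(-44\right) - 84 = -6028 - 84 = -6112$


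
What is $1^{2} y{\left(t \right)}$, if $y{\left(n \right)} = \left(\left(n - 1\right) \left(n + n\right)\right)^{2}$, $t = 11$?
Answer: $48400$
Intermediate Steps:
$y{\left(n \right)} = 4 n^{2} \left(-1 + n\right)^{2}$ ($y{\left(n \right)} = \left(\left(-1 + n\right) 2 n\right)^{2} = \left(2 n \left(-1 + n\right)\right)^{2} = 4 n^{2} \left(-1 + n\right)^{2}$)
$1^{2} y{\left(t \right)} = 1^{2} \cdot 4 \cdot 11^{2} \left(-1 + 11\right)^{2} = 1 \cdot 4 \cdot 121 \cdot 10^{2} = 1 \cdot 4 \cdot 121 \cdot 100 = 1 \cdot 48400 = 48400$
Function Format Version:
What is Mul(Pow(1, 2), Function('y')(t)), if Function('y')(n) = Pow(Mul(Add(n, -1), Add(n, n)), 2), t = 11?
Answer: 48400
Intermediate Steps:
Function('y')(n) = Mul(4, Pow(n, 2), Pow(Add(-1, n), 2)) (Function('y')(n) = Pow(Mul(Add(-1, n), Mul(2, n)), 2) = Pow(Mul(2, n, Add(-1, n)), 2) = Mul(4, Pow(n, 2), Pow(Add(-1, n), 2)))
Mul(Pow(1, 2), Function('y')(t)) = Mul(Pow(1, 2), Mul(4, Pow(11, 2), Pow(Add(-1, 11), 2))) = Mul(1, Mul(4, 121, Pow(10, 2))) = Mul(1, Mul(4, 121, 100)) = Mul(1, 48400) = 48400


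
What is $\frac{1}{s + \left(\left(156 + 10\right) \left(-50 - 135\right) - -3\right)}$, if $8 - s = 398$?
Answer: $- \frac{1}{31097} \approx -3.2157 \cdot 10^{-5}$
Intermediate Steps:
$s = -390$ ($s = 8 - 398 = -390$)
$\frac{1}{s + \left(\left(156 + 10\right) \left(-50 - 135\right) - -3\right)} = \frac{1}{-390 + \left(\left(156 + 10\right) \left(-50 - 135\right) - -3\right)} = \frac{1}{-390 + \left(166 \left(-185\right) + 3\right)} = \frac{1}{-390 + \left(-30710 + 3\right)} = \frac{1}{-390 - 30707} = \frac{1}{-31097} = - \frac{1}{31097}$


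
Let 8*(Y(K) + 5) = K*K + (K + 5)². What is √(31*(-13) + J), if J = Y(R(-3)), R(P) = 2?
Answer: 13*I*√38/4 ≈ 20.034*I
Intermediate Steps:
Y(K) = -5 + K²/8 + (5 + K)²/8 (Y(K) = -5 + (K*K + (K + 5)²)/8 = -5 + (K² + (5 + K)²)/8 = -5 + (K²/8 + (5 + K)²/8) = -5 + K²/8 + (5 + K)²/8)
J = 13/8 (J = -5 + (⅛)*2² + (5 + 2)²/8 = -5 + (⅛)*4 + (⅛)*7² = -5 + ½ + (⅛)*49 = -5 + ½ + 49/8 = 13/8 ≈ 1.6250)
√(31*(-13) + J) = √(31*(-13) + 13/8) = √(-403 + 13/8) = √(-3211/8) = 13*I*√38/4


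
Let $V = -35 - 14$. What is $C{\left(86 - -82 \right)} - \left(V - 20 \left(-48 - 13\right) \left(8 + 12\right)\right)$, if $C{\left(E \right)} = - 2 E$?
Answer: $-24687$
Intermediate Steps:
$V = -49$
$C{\left(86 - -82 \right)} - \left(V - 20 \left(-48 - 13\right) \left(8 + 12\right)\right) = - 2 \left(86 - -82\right) - \left(-49 - 20 \left(-48 - 13\right) \left(8 + 12\right)\right) = - 2 \left(86 + 82\right) - \left(-49 - 20 \left(\left(-61\right) 20\right)\right) = \left(-2\right) 168 - \left(-49 - -24400\right) = -336 - \left(-49 + 24400\right) = -336 - 24351 = -24687$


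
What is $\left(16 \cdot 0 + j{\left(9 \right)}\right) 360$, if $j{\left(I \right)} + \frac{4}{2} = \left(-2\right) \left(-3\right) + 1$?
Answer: $1800$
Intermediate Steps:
$j{\left(I \right)} = 5$ ($j{\left(I \right)} = -2 + \left(\left(-2\right) \left(-3\right) + 1\right) = -2 + \left(6 + 1\right) = -2 + 7 = 5$)
$\left(16 \cdot 0 + j{\left(9 \right)}\right) 360 = \left(16 \cdot 0 + 5\right) 360 = \left(0 + 5\right) 360 = 5 \cdot 360 = 1800$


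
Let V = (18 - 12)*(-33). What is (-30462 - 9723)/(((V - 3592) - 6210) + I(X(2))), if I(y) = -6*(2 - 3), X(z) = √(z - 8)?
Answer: 2115/526 ≈ 4.0209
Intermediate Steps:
V = -198 (V = 6*(-33) = -198)
X(z) = √(-8 + z)
I(y) = 6 (I(y) = -6*(-1) = 6)
(-30462 - 9723)/(((V - 3592) - 6210) + I(X(2))) = (-30462 - 9723)/(((-198 - 3592) - 6210) + 6) = -40185/((-3790 - 6210) + 6) = -40185/(-10000 + 6) = -40185/(-9994) = -40185*(-1/9994) = 2115/526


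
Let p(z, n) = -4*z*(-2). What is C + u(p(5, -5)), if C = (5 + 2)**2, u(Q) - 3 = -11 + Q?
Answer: 81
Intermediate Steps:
p(z, n) = 8*z
u(Q) = -8 + Q (u(Q) = 3 + (-11 + Q) = -8 + Q)
C = 49 (C = 7**2 = 49)
C + u(p(5, -5)) = 49 + (-8 + 8*5) = 49 + (-8 + 40) = 49 + 32 = 81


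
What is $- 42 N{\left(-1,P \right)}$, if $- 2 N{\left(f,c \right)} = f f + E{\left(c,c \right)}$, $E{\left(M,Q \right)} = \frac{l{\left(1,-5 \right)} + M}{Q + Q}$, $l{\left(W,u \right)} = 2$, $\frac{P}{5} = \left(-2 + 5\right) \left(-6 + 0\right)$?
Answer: $\frac{469}{15} \approx 31.267$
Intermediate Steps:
$P = -90$ ($P = 5 \left(-2 + 5\right) \left(-6 + 0\right) = 5 \cdot 3 \left(-6\right) = 5 \left(-18\right) = -90$)
$E{\left(M,Q \right)} = \frac{2 + M}{2 Q}$ ($E{\left(M,Q \right)} = \frac{2 + M}{Q + Q} = \frac{2 + M}{2 Q}$)
$N{\left(f,c \right)} = - \frac{f^{2}}{2} - \frac{2 + c}{4 c}$ ($N{\left(f,c \right)} = - \frac{f f + \frac{2 + c}{2 c}}{2} = - \frac{f^{2} + \frac{2 + c}{2 c}}{2} = - \frac{f^{2}}{2} - \frac{2 + c}{4 c}$)
$- 42 N{\left(-1,P \right)} = - 42 \frac{-2 - -90 - - 180 \left(-1\right)^{2}}{4 \left(-90\right)} = - 42 \cdot \frac{1}{4} \left(- \frac{1}{90}\right) \left(-2 + 90 - \left(-180\right) 1\right) = - 42 \cdot \frac{1}{4} \left(- \frac{1}{90}\right) \left(-2 + 90 + 180\right) = - 42 \cdot \frac{1}{4} \left(- \frac{1}{90}\right) 268 = \left(-42\right) \left(- \frac{67}{90}\right) = \frac{469}{15}$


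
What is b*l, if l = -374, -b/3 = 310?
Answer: 347820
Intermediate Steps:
b = -930 (b = -3*310 = -930)
b*l = -930*(-374) = 347820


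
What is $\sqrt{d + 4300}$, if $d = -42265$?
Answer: $i \sqrt{37965} \approx 194.85 i$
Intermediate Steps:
$\sqrt{d + 4300} = \sqrt{-42265 + 4300} = \sqrt{-37965} = i \sqrt{37965}$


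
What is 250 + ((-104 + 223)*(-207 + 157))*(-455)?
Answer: 2707500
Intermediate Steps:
250 + ((-104 + 223)*(-207 + 157))*(-455) = 250 + (119*(-50))*(-455) = 250 - 5950*(-455) = 250 + 2707250 = 2707500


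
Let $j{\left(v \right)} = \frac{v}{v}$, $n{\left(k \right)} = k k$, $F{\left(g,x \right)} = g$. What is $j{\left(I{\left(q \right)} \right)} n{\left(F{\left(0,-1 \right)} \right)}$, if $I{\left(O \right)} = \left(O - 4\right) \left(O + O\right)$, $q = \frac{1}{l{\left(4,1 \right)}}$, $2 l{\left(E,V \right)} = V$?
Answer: $0$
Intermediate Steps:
$l{\left(E,V \right)} = \frac{V}{2}$
$n{\left(k \right)} = k^{2}$
$q = 2$ ($q = \frac{1}{\frac{1}{2} \cdot 1} = \frac{1}{\frac{1}{2}} = 2$)
$I{\left(O \right)} = 2 O \left(-4 + O\right)$ ($I{\left(O \right)} = \left(-4 + O\right) 2 O = 2 O \left(-4 + O\right)$)
$j{\left(v \right)} = 1$
$j{\left(I{\left(q \right)} \right)} n{\left(F{\left(0,-1 \right)} \right)} = 1 \cdot 0^{2} = 1 \cdot 0 = 0$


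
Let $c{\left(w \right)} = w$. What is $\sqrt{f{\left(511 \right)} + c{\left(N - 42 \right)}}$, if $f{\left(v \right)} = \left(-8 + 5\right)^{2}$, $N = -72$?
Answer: $i \sqrt{105} \approx 10.247 i$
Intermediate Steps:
$f{\left(v \right)} = 9$ ($f{\left(v \right)} = \left(-3\right)^{2} = 9$)
$\sqrt{f{\left(511 \right)} + c{\left(N - 42 \right)}} = \sqrt{9 - 114} = \sqrt{-105} = i \sqrt{105}$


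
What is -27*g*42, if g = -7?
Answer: 7938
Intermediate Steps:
-27*g*42 = -27*(-7)*42 = 189*42 = 7938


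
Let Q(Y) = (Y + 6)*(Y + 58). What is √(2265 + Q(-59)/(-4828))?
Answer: √13198987969/2414 ≈ 47.592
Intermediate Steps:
Q(Y) = (6 + Y)*(58 + Y)
√(2265 + Q(-59)/(-4828)) = √(2265 + (348 + (-59)² + 64*(-59))/(-4828)) = √(2265 + (348 + 3481 - 3776)*(-1/4828)) = √(2265 + 53*(-1/4828)) = √(2265 - 53/4828) = √(10935367/4828) = √13198987969/2414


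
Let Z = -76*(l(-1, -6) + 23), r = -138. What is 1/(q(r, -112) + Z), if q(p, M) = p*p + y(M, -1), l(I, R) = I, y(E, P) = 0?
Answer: 1/17372 ≈ 5.7564e-5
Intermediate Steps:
q(p, M) = p² (q(p, M) = p*p + 0 = p² + 0 = p²)
Z = -1672 (Z = -76*(-1 + 23) = -76*22 = -1672)
1/(q(r, -112) + Z) = 1/((-138)² - 1672) = 1/(19044 - 1672) = 1/17372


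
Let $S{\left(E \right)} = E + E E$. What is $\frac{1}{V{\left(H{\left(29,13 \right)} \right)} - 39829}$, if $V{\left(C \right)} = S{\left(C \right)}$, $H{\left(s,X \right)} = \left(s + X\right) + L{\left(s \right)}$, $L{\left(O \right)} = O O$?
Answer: $\frac{1}{740743} \approx 1.35 \cdot 10^{-6}$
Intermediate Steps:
$S{\left(E \right)} = E + E^{2}$
$L{\left(O \right)} = O^{2}$
$H{\left(s,X \right)} = X + s + s^{2}$ ($H{\left(s,X \right)} = \left(s + X\right) + s^{2} = \left(X + s\right) + s^{2} = X + s + s^{2}$)
$V{\left(C \right)} = C \left(1 + C\right)$
$\frac{1}{V{\left(H{\left(29,13 \right)} \right)} - 39829} = \frac{1}{\left(13 + 29 + 29^{2}\right) \left(1 + \left(13 + 29 + 29^{2}\right)\right) - 39829} = \frac{1}{\left(13 + 29 + 841\right) \left(1 + \left(13 + 29 + 841\right)\right) - 39829} = \frac{1}{883 \left(1 + 883\right) - 39829} = \frac{1}{883 \cdot 884 - 39829} = \frac{1}{780572 - 39829} = \frac{1}{740743}$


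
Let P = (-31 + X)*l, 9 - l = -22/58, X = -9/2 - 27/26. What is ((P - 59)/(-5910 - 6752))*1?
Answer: 151443/4773574 ≈ 0.031725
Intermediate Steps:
X = -72/13 (X = -9*½ - 27*1/26 = -9/2 - 27/26 = -72/13 ≈ -5.5385)
l = 272/29 (l = 9 - (-22)/58 = 9 - 1*(-11/29) = 9 + 11/29 = 272/29 ≈ 9.3793)
P = -129200/377 (P = (-31 - 72/13)*(272/29) = -475/13*272/29 = -129200/377 ≈ -342.71)
((P - 59)/(-5910 - 6752))*1 = ((-129200/377 - 59)/(-5910 - 6752))*1 = -151443/377/(-12662)*1 = -151443/377*(-1/12662)*1 = (151443/4773574)*1 = 151443/4773574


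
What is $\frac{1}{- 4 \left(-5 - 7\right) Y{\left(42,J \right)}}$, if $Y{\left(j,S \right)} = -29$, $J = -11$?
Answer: $- \frac{1}{1392} \approx -0.00071839$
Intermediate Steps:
$\frac{1}{- 4 \left(-5 - 7\right) Y{\left(42,J \right)}} = \frac{1}{- 4 \left(-5 - 7\right) \left(-29\right)} = \frac{1}{\left(-4\right) \left(-12\right) \left(-29\right)} = \frac{1}{48 \left(-29\right)} = \frac{1}{-1392} = - \frac{1}{1392}$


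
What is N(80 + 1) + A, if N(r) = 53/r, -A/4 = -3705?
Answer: 1200473/81 ≈ 14821.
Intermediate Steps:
A = 14820 (A = -4*(-3705) = 14820)
N(80 + 1) + A = 53/(80 + 1) + 14820 = 53/81 + 14820 = 1200473/81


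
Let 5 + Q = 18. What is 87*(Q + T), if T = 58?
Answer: 6177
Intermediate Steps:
Q = 13 (Q = -5 + 18 = 13)
87*(Q + T) = 87*(13 + 58) = 87*71 = 6177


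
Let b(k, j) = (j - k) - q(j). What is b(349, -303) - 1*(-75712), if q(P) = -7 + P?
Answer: 75370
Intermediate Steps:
b(k, j) = 7 - k (b(k, j) = (j - k) - (-7 + j) = (j - k) + (7 - j) = 7 - k)
b(349, -303) - 1*(-75712) = (7 - 1*349) - 1*(-75712) = (7 - 349) + 75712 = -342 + 75712 = 75370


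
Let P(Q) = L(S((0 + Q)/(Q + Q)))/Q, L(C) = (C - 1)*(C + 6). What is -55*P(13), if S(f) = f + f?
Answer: 0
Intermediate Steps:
S(f) = 2*f
L(C) = (-1 + C)*(6 + C)
P(Q) = 0 (P(Q) = (-6 + (2*((0 + Q)/(Q + Q)))² + 5*(2*((0 + Q)/(Q + Q))))/Q = (-6 + (2*(Q/((2*Q))))² + 5*(2*(Q/((2*Q)))))/Q = (-6 + (2*(Q*(1/(2*Q))))² + 5*(2*(Q*(1/(2*Q)))))/Q = (-6 + (2*(½))² + 5*(2*(½)))/Q = (-6 + 1² + 5*1)/Q = (-6 + 1 + 5)/Q = 0/Q = 0)
-55*P(13) = -55*0 = 0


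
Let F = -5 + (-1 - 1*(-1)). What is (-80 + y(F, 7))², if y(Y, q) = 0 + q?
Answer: 5329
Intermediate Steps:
F = -5 (F = -5 + (-1 + 1) = -5 + 0 = -5)
y(Y, q) = q
(-80 + y(F, 7))² = (-80 + 7)² = (-73)² = 5329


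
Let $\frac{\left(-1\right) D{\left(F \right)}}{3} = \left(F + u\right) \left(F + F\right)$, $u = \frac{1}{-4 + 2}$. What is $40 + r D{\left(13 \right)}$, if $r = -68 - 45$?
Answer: $110215$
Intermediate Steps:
$u = - \frac{1}{2}$ ($u = \frac{1}{-2} = - \frac{1}{2} \approx -0.5$)
$D{\left(F \right)} = - 6 F \left(- \frac{1}{2} + F\right)$ ($D{\left(F \right)} = - 3 \left(F - \frac{1}{2}\right) \left(F + F\right) = - 3 \left(- \frac{1}{2} + F\right) 2 F = - 3 \cdot 2 F \left(- \frac{1}{2} + F\right) = - 6 F \left(- \frac{1}{2} + F\right)$)
$r = -113$
$40 + r D{\left(13 \right)} = 40 - 113 \cdot 3 \cdot 13 \left(1 - 26\right) = 40 - 113 \cdot 3 \cdot 13 \left(-25\right) = 40 - -110175 = 40 + 110175 = 110215$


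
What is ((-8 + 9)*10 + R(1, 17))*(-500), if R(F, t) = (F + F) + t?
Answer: -14500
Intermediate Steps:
R(F, t) = t + 2*F (R(F, t) = 2*F + t = t + 2*F)
((-8 + 9)*10 + R(1, 17))*(-500) = ((-8 + 9)*10 + (17 + 2*1))*(-500) = (1*10 + (17 + 2))*(-500) = (10 + 19)*(-500) = 29*(-500) = -14500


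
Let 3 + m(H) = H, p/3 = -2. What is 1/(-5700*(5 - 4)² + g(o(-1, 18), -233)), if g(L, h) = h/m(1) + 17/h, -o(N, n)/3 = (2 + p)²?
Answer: -466/2601945 ≈ -0.00017910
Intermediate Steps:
p = -6 (p = 3*(-2) = -6)
m(H) = -3 + H
o(N, n) = -48 (o(N, n) = -3*(2 - 6)² = -3*(-4)² = -3*16 = -48)
g(L, h) = 17/h - h/2 (g(L, h) = h/(-3 + 1) + 17/h = h/(-2) + 17/h = h*(-½) + 17/h = -h/2 + 17/h = 17/h - h/2)
1/(-5700*(5 - 4)² + g(o(-1, 18), -233)) = 1/(-5700*(5 - 4)² + (17/(-233) - ½*(-233))) = 1/(-5700*1² + (17*(-1/233) + 233/2)) = 1/(-5700*1 + (-17/233 + 233/2)) = 1/(-5700 + 54255/466) = 1/(-2601945/466) = -466/2601945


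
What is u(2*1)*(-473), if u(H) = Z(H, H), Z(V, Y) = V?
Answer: -946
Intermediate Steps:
u(H) = H
u(2*1)*(-473) = (2*1)*(-473) = 2*(-473) = -946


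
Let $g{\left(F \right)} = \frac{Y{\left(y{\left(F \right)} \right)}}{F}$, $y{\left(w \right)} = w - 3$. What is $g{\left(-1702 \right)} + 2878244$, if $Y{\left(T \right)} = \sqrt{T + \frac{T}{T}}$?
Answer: $2878244 - \frac{i \sqrt{426}}{851} \approx 2.8782 \cdot 10^{6} - 0.024254 i$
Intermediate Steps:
$y{\left(w \right)} = -3 + w$
$Y{\left(T \right)} = \sqrt{1 + T}$ ($Y{\left(T \right)} = \sqrt{T + 1} = \sqrt{1 + T}$)
$g{\left(F \right)} = \frac{\sqrt{-2 + F}}{F}$ ($g{\left(F \right)} = \frac{\sqrt{1 + \left(-3 + F\right)}}{F} = \frac{\sqrt{-2 + F}}{F}$)
$g{\left(-1702 \right)} + 2878244 = \frac{\sqrt{-2 - 1702}}{-1702} + 2878244 = - \frac{\sqrt{-1704}}{1702} + 2878244 = - \frac{2 i \sqrt{426}}{1702} + 2878244 = - \frac{i \sqrt{426}}{851} + 2878244 = 2878244 - \frac{i \sqrt{426}}{851}$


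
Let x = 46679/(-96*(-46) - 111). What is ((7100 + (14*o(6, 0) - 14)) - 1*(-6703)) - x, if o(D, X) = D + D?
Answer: 60038206/4305 ≈ 13946.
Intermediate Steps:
o(D, X) = 2*D
x = 46679/4305 (x = 46679/(4416 - 111) = 46679/4305 ≈ 10.843)
((7100 + (14*o(6, 0) - 14)) - 1*(-6703)) - x = ((7100 + (14*(2*6) - 14)) - 1*(-6703)) - 1*46679/4305 = ((7100 + (14*12 - 14)) + 6703) - 46679/4305 = ((7100 + (168 - 14)) + 6703) - 46679/4305 = ((7100 + 154) + 6703) - 46679/4305 = (7254 + 6703) - 46679/4305 = 13957 - 46679/4305 = 60038206/4305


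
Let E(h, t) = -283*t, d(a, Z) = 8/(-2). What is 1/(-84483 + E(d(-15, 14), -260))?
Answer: -1/10903 ≈ -9.1718e-5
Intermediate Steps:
d(a, Z) = -4 (d(a, Z) = 8*(-½) = -4)
1/(-84483 + E(d(-15, 14), -260)) = 1/(-84483 - 283*(-260)) = 1/(-84483 + 73580) = 1/(-10903) = -1/10903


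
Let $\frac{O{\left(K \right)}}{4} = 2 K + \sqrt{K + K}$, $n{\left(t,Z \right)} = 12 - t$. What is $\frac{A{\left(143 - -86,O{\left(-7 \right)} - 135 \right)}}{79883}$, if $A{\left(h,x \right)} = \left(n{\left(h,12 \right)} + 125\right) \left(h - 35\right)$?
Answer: $- \frac{17848}{79883} \approx -0.22343$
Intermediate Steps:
$O{\left(K \right)} = 8 K + 4 \sqrt{2} \sqrt{K}$ ($O{\left(K \right)} = 4 \left(2 K + \sqrt{K + K}\right) = 4 \left(2 K + \sqrt{2 K}\right) = 4 \left(2 K + \sqrt{2} \sqrt{K}\right) = 8 K + 4 \sqrt{2} \sqrt{K}$)
$A{\left(h,x \right)} = \left(-35 + h\right) \left(137 - h\right)$ ($A{\left(h,x \right)} = \left(\left(12 - h\right) + 125\right) \left(h - 35\right) = \left(137 - h\right) \left(-35 + h\right) = \left(-35 + h\right) \left(137 - h\right)$)
$\frac{A{\left(143 - -86,O{\left(-7 \right)} - 135 \right)}}{79883} = \frac{-4795 - \left(143 - -86\right)^{2} + 172 \left(143 - -86\right)}{79883} = \left(-4795 - \left(143 + 86\right)^{2} + 172 \left(143 + 86\right)\right) \frac{1}{79883} = \left(-4795 - 229^{2} + 172 \cdot 229\right) \frac{1}{79883} = \left(-4795 - 52441 + 39388\right) \frac{1}{79883} = \left(-17848\right) \frac{1}{79883} = - \frac{17848}{79883}$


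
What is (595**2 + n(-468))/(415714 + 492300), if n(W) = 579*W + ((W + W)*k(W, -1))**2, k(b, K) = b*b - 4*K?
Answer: 42029185384286317/908014 ≈ 4.6287e+10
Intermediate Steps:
k(b, K) = b**2 - 4*K
n(W) = 579*W + 4*W**2*(4 + W**2)**2 (n(W) = 579*W + ((W + W)*(W**2 - 4*(-1)))**2 = 579*W + ((2*W)*(W**2 + 4))**2 = 579*W + ((2*W)*(4 + W**2))**2 = 579*W + (2*W*(4 + W**2))**2 = 579*W + 4*W**2*(4 + W**2)**2)
(595**2 + n(-468))/(415714 + 492300) = (595**2 - 468*(579 + 4*(-468)*(4 + (-468)**2)**2))/(415714 + 492300) = (354025 - 468*(579 + 4*(-468)*(4 + 219024)**2))/908014 = (354025 - 468*(579 + 4*(-468)*219028**2))*(1/908014) = (354025 - 468*(579 + 4*(-468)*47973264784))*(1/908014) = (354025 - 468*(579 - 89805951675648))*(1/908014) = (354025 - 468*(-89805951675069))*(1/908014) = (354025 + 42029185383932292)*(1/908014) = 42029185384286317*(1/908014) = 42029185384286317/908014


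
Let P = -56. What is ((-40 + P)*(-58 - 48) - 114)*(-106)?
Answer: -1066572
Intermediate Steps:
((-40 + P)*(-58 - 48) - 114)*(-106) = ((-40 - 56)*(-58 - 48) - 114)*(-106) = (-96*(-106) - 114)*(-106) = (10176 - 114)*(-106) = 10062*(-106) = -1066572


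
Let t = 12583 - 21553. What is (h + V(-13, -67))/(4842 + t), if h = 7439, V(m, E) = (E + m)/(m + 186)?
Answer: -1286867/714144 ≈ -1.8020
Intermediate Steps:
V(m, E) = (E + m)/(186 + m)
t = -8970
(h + V(-13, -67))/(4842 + t) = (7439 + (-67 - 13)/(186 - 13))/(4842 - 8970) = (7439 - 80/173)/(-4128) = (7439 + (1/173)*(-80))*(-1/4128) = (7439 - 80/173)*(-1/4128) = (1286867/173)*(-1/4128) = -1286867/714144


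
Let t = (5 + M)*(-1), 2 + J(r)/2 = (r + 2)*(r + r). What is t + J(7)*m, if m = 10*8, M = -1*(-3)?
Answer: 19832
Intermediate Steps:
M = 3
J(r) = -4 + 4*r*(2 + r) (J(r) = -4 + 2*((r + 2)*(r + r)) = -4 + 2*((2 + r)*(2*r)) = -4 + 2*(2*r*(2 + r)) = -4 + 4*r*(2 + r))
m = 80
t = -8 (t = (5 + 3)*(-1) = 8*(-1) = -8)
t + J(7)*m = -8 + (-4 + 4*7**2 + 8*7)*80 = -8 + (-4 + 4*49 + 56)*80 = -8 + (-4 + 196 + 56)*80 = -8 + 248*80 = -8 + 19840 = 19832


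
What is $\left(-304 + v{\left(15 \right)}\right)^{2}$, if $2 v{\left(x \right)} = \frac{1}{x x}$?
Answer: $\frac{18713966401}{202500} \approx 92415.0$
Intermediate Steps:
$v{\left(x \right)} = \frac{1}{2 x^{2}}$ ($v{\left(x \right)} = \frac{\frac{1}{x} \frac{1}{x}}{2} = \frac{1}{2 x^{2}}$)
$\left(-304 + v{\left(15 \right)}\right)^{2} = \left(-304 + \frac{1}{2 \cdot 225}\right)^{2} = \left(-304 + \frac{1}{2} \cdot \frac{1}{225}\right)^{2} = \left(-304 + \frac{1}{450}\right)^{2} = \left(- \frac{136799}{450}\right)^{2} = \frac{18713966401}{202500}$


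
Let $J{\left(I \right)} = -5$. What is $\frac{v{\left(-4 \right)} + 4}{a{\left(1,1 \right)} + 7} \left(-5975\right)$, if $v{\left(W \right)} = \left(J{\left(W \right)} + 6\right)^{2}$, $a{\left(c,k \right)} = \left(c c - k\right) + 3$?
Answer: $- \frac{5975}{2} \approx -2987.5$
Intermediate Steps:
$a{\left(c,k \right)} = 3 + c^{2} - k$ ($a{\left(c,k \right)} = \left(c^{2} - k\right) + 3 = 3 + c^{2} - k$)
$v{\left(W \right)} = 1$ ($v{\left(W \right)} = \left(-5 + 6\right)^{2} = 1^{2} = 1$)
$\frac{v{\left(-4 \right)} + 4}{a{\left(1,1 \right)} + 7} \left(-5975\right) = \frac{1 + 4}{\left(3 + 1^{2} - 1\right) + 7} \left(-5975\right) = \frac{5}{\left(3 + 1 - 1\right) + 7} \left(-5975\right) = \frac{5}{3 + 7} \left(-5975\right) = \frac{5}{10} \left(-5975\right) = 5 \cdot \frac{1}{10} \left(-5975\right) = \frac{1}{2} \left(-5975\right) = - \frac{5975}{2}$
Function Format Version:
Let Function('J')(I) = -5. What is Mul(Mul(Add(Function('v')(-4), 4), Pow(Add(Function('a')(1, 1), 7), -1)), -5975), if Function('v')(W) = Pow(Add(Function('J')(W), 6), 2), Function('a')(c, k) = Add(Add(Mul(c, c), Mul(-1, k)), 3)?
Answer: Rational(-5975, 2) ≈ -2987.5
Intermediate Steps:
Function('a')(c, k) = Add(3, Pow(c, 2), Mul(-1, k)) (Function('a')(c, k) = Add(Add(Pow(c, 2), Mul(-1, k)), 3) = Add(3, Pow(c, 2), Mul(-1, k)))
Function('v')(W) = 1 (Function('v')(W) = Pow(Add(-5, 6), 2) = Pow(1, 2) = 1)
Mul(Mul(Add(Function('v')(-4), 4), Pow(Add(Function('a')(1, 1), 7), -1)), -5975) = Mul(Mul(Add(1, 4), Pow(Add(Add(3, Pow(1, 2), Mul(-1, 1)), 7), -1)), -5975) = Mul(Mul(5, Pow(Add(Add(3, 1, -1), 7), -1)), -5975) = Mul(Mul(5, Pow(Add(3, 7), -1)), -5975) = Mul(Mul(5, Pow(10, -1)), -5975) = Mul(Mul(5, Rational(1, 10)), -5975) = Mul(Rational(1, 2), -5975) = Rational(-5975, 2)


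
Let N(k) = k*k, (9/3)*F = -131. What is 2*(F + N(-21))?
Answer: 2384/3 ≈ 794.67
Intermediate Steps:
F = -131/3 (F = (1/3)*(-131) = -131/3 ≈ -43.667)
N(k) = k**2
2*(F + N(-21)) = 2*(-131/3 + (-21)**2) = 2*(-131/3 + 441) = 2*(1192/3) = 2384/3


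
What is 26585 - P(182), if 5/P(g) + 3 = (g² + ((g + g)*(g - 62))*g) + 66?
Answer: 212226645990/7982947 ≈ 26585.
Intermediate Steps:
P(g) = 5/(63 + g² + 2*g²*(-62 + g)) (P(g) = 5/(-3 + ((g² + ((g + g)*(g - 62))*g) + 66)) = 5/(-3 + ((g² + ((2*g)*(-62 + g))*g) + 66)) = 5/(-3 + ((g² + (2*g*(-62 + g))*g) + 66)) = 5/(-3 + ((g² + 2*g²*(-62 + g)) + 66)) = 5/(-3 + (66 + g² + 2*g²*(-62 + g))) = 5/(63 + g² + 2*g²*(-62 + g)))
26585 - P(182) = 26585 - 5/(63 - 123*182² + 2*182³) = 26585 - 5/(63 - 123*33124 + 2*6028568) = 26585 - 5/(63 - 4074252 + 12057136) = 26585 - 5/7982947 = 212226645990/7982947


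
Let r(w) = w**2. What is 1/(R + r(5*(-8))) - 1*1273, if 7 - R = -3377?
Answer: -6344631/4984 ≈ -1273.0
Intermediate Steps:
R = 3384 (R = 7 - 1*(-3377) = 7 + 3377 = 3384)
1/(R + r(5*(-8))) - 1*1273 = 1/(3384 + (5*(-8))**2) - 1*1273 = 1/(3384 + (-40)**2) - 1273 = 1/(3384 + 1600) - 1273 = 1/4984 - 1273 = -6344631/4984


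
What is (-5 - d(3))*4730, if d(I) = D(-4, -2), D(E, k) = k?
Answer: -14190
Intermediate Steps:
d(I) = -2
(-5 - d(3))*4730 = (-5 - 1*(-2))*4730 = (-5 + 2)*4730 = -3*4730 = -14190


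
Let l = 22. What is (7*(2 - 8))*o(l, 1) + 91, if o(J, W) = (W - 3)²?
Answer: -77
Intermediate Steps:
o(J, W) = (-3 + W)²
(7*(2 - 8))*o(l, 1) + 91 = (7*(2 - 8))*(-3 + 1)² + 91 = (7*(-6))*(-2)² + 91 = -42*4 + 91 = -168 + 91 = -77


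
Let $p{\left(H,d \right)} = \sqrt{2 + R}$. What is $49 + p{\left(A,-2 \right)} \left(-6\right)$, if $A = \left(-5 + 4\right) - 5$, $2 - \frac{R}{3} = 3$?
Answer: $49 - 6 i \approx 49.0 - 6.0 i$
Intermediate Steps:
$R = -3$ ($R = 6 - 9 = -3$)
$A = -6$ ($A = -1 - 5 = -6$)
$p{\left(H,d \right)} = i$ ($p{\left(H,d \right)} = \sqrt{2 - 3} = \sqrt{-1} = i$)
$49 + p{\left(A,-2 \right)} \left(-6\right) = 49 + i \left(-6\right) = 49 - 6 i$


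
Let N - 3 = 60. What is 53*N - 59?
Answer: 3280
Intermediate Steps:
N = 63 (N = 3 + 60 = 63)
53*N - 59 = 53*63 - 59 = 3339 - 59 = 3280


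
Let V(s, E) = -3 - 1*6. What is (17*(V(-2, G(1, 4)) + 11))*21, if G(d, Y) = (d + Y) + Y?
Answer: 714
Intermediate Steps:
G(d, Y) = d + 2*Y (G(d, Y) = (Y + d) + Y = d + 2*Y)
V(s, E) = -9 (V(s, E) = -3 - 6 = -9)
(17*(V(-2, G(1, 4)) + 11))*21 = (17*(-9 + 11))*21 = (17*2)*21 = 34*21 = 714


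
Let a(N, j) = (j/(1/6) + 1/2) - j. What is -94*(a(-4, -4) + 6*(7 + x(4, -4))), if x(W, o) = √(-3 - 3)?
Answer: -2115 - 564*I*√6 ≈ -2115.0 - 1381.5*I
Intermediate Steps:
x(W, o) = I*√6 (x(W, o) = √(-6) = I*√6)
a(N, j) = ½ + 5*j (a(N, j) = (j/(⅙) + 1*(½)) - j = (j*6 + ½) - j = (6*j + ½) - j = (½ + 6*j) - j = ½ + 5*j)
-94*(a(-4, -4) + 6*(7 + x(4, -4))) = -94*((½ + 5*(-4)) + 6*(7 + I*√6)) = -94*((½ - 20) + (42 + 6*I*√6)) = -94*(-39/2 + (42 + 6*I*√6)) = -94*(45/2 + 6*I*√6) = -2115 - 564*I*√6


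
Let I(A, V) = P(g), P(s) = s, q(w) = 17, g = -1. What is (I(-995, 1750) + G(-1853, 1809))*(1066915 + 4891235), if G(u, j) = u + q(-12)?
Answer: -10945121550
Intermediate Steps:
I(A, V) = -1
G(u, j) = 17 + u (G(u, j) = u + 17 = 17 + u)
(I(-995, 1750) + G(-1853, 1809))*(1066915 + 4891235) = (-1 + (17 - 1853))*(1066915 + 4891235) = (-1 - 1836)*5958150 = -1837*5958150 = -10945121550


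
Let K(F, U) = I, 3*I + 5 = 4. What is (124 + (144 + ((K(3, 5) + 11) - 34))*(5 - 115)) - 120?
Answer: -39808/3 ≈ -13269.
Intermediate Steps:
I = -1/3 (I = -5/3 + (1/3)*4 = -5/3 + 4/3 = -1/3 ≈ -0.33333)
K(F, U) = -1/3
(124 + (144 + ((K(3, 5) + 11) - 34))*(5 - 115)) - 120 = (124 + (144 + ((-1/3 + 11) - 34))*(5 - 115)) - 120 = (124 + (144 + (32/3 - 34))*(-110)) - 120 = (124 + (144 - 70/3)*(-110)) - 120 = (124 + (362/3)*(-110)) - 120 = (124 - 39820/3) - 120 = -39448/3 - 120 = -39808/3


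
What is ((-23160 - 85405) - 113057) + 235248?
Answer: 13626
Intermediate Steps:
((-23160 - 85405) - 113057) + 235248 = (-108565 - 113057) + 235248 = -221622 + 235248 = 13626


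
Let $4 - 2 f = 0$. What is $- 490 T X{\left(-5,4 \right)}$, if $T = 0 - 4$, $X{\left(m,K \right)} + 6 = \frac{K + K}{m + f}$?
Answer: $- \frac{50960}{3} \approx -16987.0$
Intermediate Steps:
$f = 2$ ($f = 2 - 0 = 2 + 0 = 2$)
$X{\left(m,K \right)} = -6 + \frac{2 K}{2 + m}$ ($X{\left(m,K \right)} = -6 + \frac{K + K}{m + 2} = -6 + \frac{2 K}{2 + m}$)
$T = -4$ ($T = 0 - 4 = -4$)
$- 490 T X{\left(-5,4 \right)} = - 490 \left(- 4 \frac{2 \left(-6 + 4 - -15\right)}{2 - 5}\right) = - 490 \left(- 4 \frac{2 \left(-6 + 4 + 15\right)}{-3}\right) = - 490 \left(- 4 \cdot 2 \left(- \frac{1}{3}\right) 13\right) = - 490 \left(\left(-4\right) \left(- \frac{26}{3}\right)\right) = \left(-490\right) \frac{104}{3} = - \frac{50960}{3}$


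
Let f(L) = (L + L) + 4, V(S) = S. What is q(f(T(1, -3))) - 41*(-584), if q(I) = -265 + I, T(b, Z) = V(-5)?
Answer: 23673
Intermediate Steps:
T(b, Z) = -5
f(L) = 4 + 2*L (f(L) = 2*L + 4 = 4 + 2*L)
q(f(T(1, -3))) - 41*(-584) = (-265 + (4 + 2*(-5))) - 41*(-584) = (-265 + (4 - 10)) + 23944 = (-265 - 6) + 23944 = -271 + 23944 = 23673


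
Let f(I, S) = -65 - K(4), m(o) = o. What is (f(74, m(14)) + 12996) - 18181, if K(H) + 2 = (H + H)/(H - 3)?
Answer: -5256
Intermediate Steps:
K(H) = -2 + 2*H/(-3 + H) (K(H) = -2 + (H + H)/(H - 3) = -2 + (2*H)/(-3 + H) = -2 + 2*H/(-3 + H))
f(I, S) = -71 (f(I, S) = -65 - 6/(-3 + 4) = -65 - 6/1 = -65 - 6 = -71)
(f(74, m(14)) + 12996) - 18181 = (-71 + 12996) - 18181 = 12925 - 18181 = -5256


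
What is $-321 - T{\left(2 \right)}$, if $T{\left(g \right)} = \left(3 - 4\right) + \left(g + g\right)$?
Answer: $-324$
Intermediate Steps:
$T{\left(g \right)} = -1 + 2 g$
$-321 - T{\left(2 \right)} = -321 - \left(-1 + 2 \cdot 2\right) = -321 - \left(-1 + 4\right) = -321 - 3 = -324$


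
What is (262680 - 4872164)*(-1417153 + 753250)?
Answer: 3060250256052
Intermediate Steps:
(262680 - 4872164)*(-1417153 + 753250) = -4609484*(-663903) = 3060250256052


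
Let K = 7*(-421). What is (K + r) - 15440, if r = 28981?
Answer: 10594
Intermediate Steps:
K = -2947
(K + r) - 15440 = (-2947 + 28981) - 15440 = 26034 - 15440 = 10594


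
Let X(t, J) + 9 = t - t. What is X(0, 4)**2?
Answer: 81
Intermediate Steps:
X(t, J) = -9 (X(t, J) = -9 + (t - t) = -9 + 0 = -9)
X(0, 4)**2 = (-9)**2 = 81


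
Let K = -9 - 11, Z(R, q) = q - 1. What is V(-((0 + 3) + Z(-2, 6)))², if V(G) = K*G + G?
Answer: 23104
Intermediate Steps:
Z(R, q) = -1 + q
K = -20
V(G) = -19*G (V(G) = -20*G + G = -19*G)
V(-((0 + 3) + Z(-2, 6)))² = (-(-19)*((0 + 3) + (-1 + 6)))² = (-(-19)*(3 + 5))² = (-(-19)*8)² = (-19*(-8))² = 152² = 23104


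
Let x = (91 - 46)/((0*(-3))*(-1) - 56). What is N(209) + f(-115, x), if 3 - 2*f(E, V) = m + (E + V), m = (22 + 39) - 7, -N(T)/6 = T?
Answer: -136819/112 ≈ -1221.6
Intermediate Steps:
N(T) = -6*T
x = -45/56 (x = 45/(0*(-1) - 56) = 45/(0 - 56) = 45/(-56) = 45*(-1/56) = -45/56 ≈ -0.80357)
m = 54 (m = 61 - 7 = 54)
f(E, V) = -51/2 - E/2 - V/2 (f(E, V) = 3/2 - (54 + (E + V))/2 = 3/2 - (54 + E + V)/2 = 3/2 + (-27 - E/2 - V/2) = -51/2 - E/2 - V/2)
N(209) + f(-115, x) = -6*209 + (-51/2 - 1/2*(-115) - 1/2*(-45/56)) = -1254 + (-51/2 + 115/2 + 45/112) = -1254 + 3629/112 = -136819/112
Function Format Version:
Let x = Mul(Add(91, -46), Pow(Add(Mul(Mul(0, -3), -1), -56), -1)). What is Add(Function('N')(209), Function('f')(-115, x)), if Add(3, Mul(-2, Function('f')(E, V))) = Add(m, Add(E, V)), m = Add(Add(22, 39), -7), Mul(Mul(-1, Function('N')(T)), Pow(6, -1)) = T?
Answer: Rational(-136819, 112) ≈ -1221.6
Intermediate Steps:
Function('N')(T) = Mul(-6, T)
x = Rational(-45, 56) (x = Mul(45, Pow(Add(Mul(0, -1), -56), -1)) = Mul(45, Pow(Add(0, -56), -1)) = Mul(45, Pow(-56, -1)) = Mul(45, Rational(-1, 56)) = Rational(-45, 56) ≈ -0.80357)
m = 54 (m = Add(61, -7) = 54)
Function('f')(E, V) = Add(Rational(-51, 2), Mul(Rational(-1, 2), E), Mul(Rational(-1, 2), V)) (Function('f')(E, V) = Add(Rational(3, 2), Mul(Rational(-1, 2), Add(54, Add(E, V)))) = Add(Rational(3, 2), Mul(Rational(-1, 2), Add(54, E, V))) = Add(Rational(3, 2), Add(-27, Mul(Rational(-1, 2), E), Mul(Rational(-1, 2), V))) = Add(Rational(-51, 2), Mul(Rational(-1, 2), E), Mul(Rational(-1, 2), V)))
Add(Function('N')(209), Function('f')(-115, x)) = Add(Mul(-6, 209), Add(Rational(-51, 2), Mul(Rational(-1, 2), -115), Mul(Rational(-1, 2), Rational(-45, 56)))) = Add(-1254, Add(Rational(-51, 2), Rational(115, 2), Rational(45, 112))) = Add(-1254, Rational(3629, 112)) = Rational(-136819, 112)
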